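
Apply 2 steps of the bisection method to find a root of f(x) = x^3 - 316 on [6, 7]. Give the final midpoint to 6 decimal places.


f(x) = x^3 - 316
f(6) = -100 < 0
f(7) = 27 > 0

Step 1: midpoint = (6.000000 + 7.000000)/2 = 6.500000
  f(6.500000) = -41.375000
  f(mid) < 0, so root is in [6.500000, 7.000000]

Step 2: midpoint = (6.500000 + 7.000000)/2 = 6.750000
  f(6.750000) = -8.453125
  f(mid) < 0, so root is in [6.750000, 7.000000]

midpoint = 6.750000


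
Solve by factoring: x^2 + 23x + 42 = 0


We need two numbers that multiply to 42 and add to 23.
Those numbers are 2 and 21 (since 2 * 21 = 42 and 2 + 21 = 23).
So x^2 + 23x + 42 = (x + 2)(x + 21) = 0
Setting each factor to zero: x = -2 or x = -21

x = -21, x = -2


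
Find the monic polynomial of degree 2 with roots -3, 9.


A monic polynomial with roots -3, 9 is:
p(x) = (x + 3)(x - 9)
After multiplying by (x + 3): x + 3
After multiplying by (x - 9): x^2 - 6x - 27

x^2 - 6x - 27


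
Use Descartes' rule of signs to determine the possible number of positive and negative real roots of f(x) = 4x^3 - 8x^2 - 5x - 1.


Descartes' rule of signs:

For positive roots, count sign changes in f(x) = 4x^3 - 8x^2 - 5x - 1:
Signs of coefficients: +, -, -, -
Number of sign changes: 1
Possible positive real roots: 1

For negative roots, examine f(-x) = -4x^3 - 8x^2 + 5x - 1:
Signs of coefficients: -, -, +, -
Number of sign changes: 2
Possible negative real roots: 2, 0

Positive roots: 1; Negative roots: 2 or 0


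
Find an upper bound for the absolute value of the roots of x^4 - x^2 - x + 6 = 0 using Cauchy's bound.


Cauchy's bound: all roots r satisfy |r| <= 1 + max(|a_i/a_n|) for i = 0,...,n-1
where a_n is the leading coefficient.

Coefficients: [1, 0, -1, -1, 6]
Leading coefficient a_n = 1
Ratios |a_i/a_n|: 0, 1, 1, 6
Maximum ratio: 6
Cauchy's bound: |r| <= 1 + 6 = 7

Upper bound = 7


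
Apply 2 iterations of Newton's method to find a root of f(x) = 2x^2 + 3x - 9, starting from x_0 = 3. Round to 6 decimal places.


Newton's method: x_(n+1) = x_n - f(x_n)/f'(x_n)
f(x) = 2x^2 + 3x - 9
f'(x) = 4x + 3

Iteration 1:
  f(3.000000) = 18.000000
  f'(3.000000) = 15.000000
  x_1 = 3.000000 - (18.000000)/(15.000000) = 1.800000

Iteration 2:
  f(1.800000) = 2.880000
  f'(1.800000) = 10.200000
  x_2 = 1.800000 - (2.880000)/(10.200000) = 1.517647

x_2 = 1.517647


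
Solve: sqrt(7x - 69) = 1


Square both sides: 7x - 69 = 1^2 = 1
7x = 1 + 69 = 70
x = 10
Check: sqrt(7*10 - 69) = sqrt(1) = 1 ✓

x = 10


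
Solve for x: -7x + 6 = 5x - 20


Starting with: -7x + 6 = 5x - 20
Move all x terms to left: (-7 - 5)x = -20 - 6
Simplify: -12x = -26
Divide both sides by -12: x = 13/6

x = 13/6


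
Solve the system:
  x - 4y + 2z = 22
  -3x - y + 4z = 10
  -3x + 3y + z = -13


Using Cramer's rule. Expand each determinant along the first row.
D  = 1*[(-1)*1 - 4*3] - (-4)*[(-3)*1 - 4*(-3)] + 2*[(-3)*3 - (-1)*(-3)]
  = 1*(-13) - (-4)*(9) + 2*(-12) = -1
Dx = 22*[(-1)*1 - 4*3] - (-4)*[10*1 - 4*(-13)] + 2*[10*3 - (-1)*(-13)]
  = 22*(-13) - (-4)*(62) + 2*(17) = -4
Dy = 1*[10*1 - 4*(-13)] - 22*[(-3)*1 - 4*(-3)] + 2*[(-3)*(-13) - 10*(-3)]
  = 1*(62) - 22*(9) + 2*(69) = 2
Dz = 1*[(-1)*(-13) - 10*3] - (-4)*[(-3)*(-13) - 10*(-3)] + 22*[(-3)*3 - (-1)*(-3)]
  = 1*(-17) - (-4)*(69) + 22*(-12) = -5
x = Dx/D = -4/-1 = 4, y = Dy/D = 2/-1 = -2, z = Dz/D = -5/-1 = 5
Check eq1: (1)(4) + (-4)(-2) + (2)(5) = 22 = 22 ✓
Check eq2: (-3)(4) + (-1)(-2) + (4)(5) = 10 = 10 ✓
Check eq3: (-3)(4) + (3)(-2) + (1)(5) = -13 = -13 ✓

x = 4, y = -2, z = 5


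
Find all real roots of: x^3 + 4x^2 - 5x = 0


The constant term is 0, so x = 0 is a root. Factor out x:
  x(x^2 + 4x - 5) = 0
Solve the quadratic x^2 + 4x - 5 = 0: discriminant = 4^2 - 4(1)(-5) = 16 + 20 = 36.
sqrt(36) = 6, so x = (-4 ± 6)/2: x = 1 or x = -5.

x = -5, x = 0, x = 1


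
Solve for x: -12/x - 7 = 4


Subtract -7 from both sides: -12/x = 11
Multiply both sides by x: -12 = 11 * x
Divide by 11: x = -12/11

x = -12/11


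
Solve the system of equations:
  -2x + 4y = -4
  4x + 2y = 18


Using Cramer's rule:
Determinant D = (-2)(2) - (4)(4) = -4 - 16 = -20
Dx = (-4)(2) - (18)(4) = -8 - 72 = -80
Dy = (-2)(18) - (4)(-4) = -36 + 16 = -20
x = Dx/D = -80/-20 = 4
y = Dy/D = -20/-20 = 1

x = 4, y = 1


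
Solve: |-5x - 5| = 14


An absolute value equation |expr| = 14 gives two cases:
Case 1: -5x - 5 = 14
  -5x = 19, so x = -19/5
Case 2: -5x - 5 = -14
  -5x = -9, so x = 9/5

x = -19/5, x = 9/5


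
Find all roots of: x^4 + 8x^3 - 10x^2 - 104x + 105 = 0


Let p(x) = x^4 + 8x^3 - 10x^2 - 104x + 105. By the rational root theorem (leading coefficient 1), any rational root is an integer divisor of 105: try ±1, ±2, ... in turn.
Test x = 1: value = 0 ✓, so (x - 1) is a factor.
Synthetic division by (x - 1): bring down 1; 1(1) + 8 = 9; 9(1) - 10 = -1; (-1)(1) - 104 = -105; (-105)(1) + 105 = 0 → quotient x^3 + 9x^2 - x - 105, remainder 0.
Continue with the quotient x^3 + 9x^2 - x - 105 (candidates must divide 105; re-test x = 1 first in case it repeats).
Test x = 1: value = -96 ≠ 0.
Test x = -1: value = -96 ≠ 0.
Test x = 3: value = 0 ✓, so (x - 3) is a factor.
Synthetic division by (x - 3): bring down 1; 1(3) + 9 = 12; 12(3) - 1 = 35; 35(3) - 105 = 0 → quotient x^2 + 12x + 35, remainder 0.
Solve the quadratic x^2 + 12x + 35 = 0: discriminant = 12^2 - 4(1)(35) = 144 - 140 = 4.
sqrt(4) = 2, so x = (-12 ± 2)/2: x = -5 or x = -7.
Collecting all roots found:

x = -7, x = -5, x = 1, x = 3


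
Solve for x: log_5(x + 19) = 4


Convert to exponential form: x + 19 = 5^4 = 625
x = 625 - 19 = 606
Check: log_5(606 + 19) = log_5(625) = log_5(625) = 4 ✓

x = 606


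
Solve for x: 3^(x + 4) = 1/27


Express both sides with the same base.
1/27 = 3^(-3)
Since the bases match, equate exponents: x + 4 = -3
So x = -3 - (4) = -7

x = -7


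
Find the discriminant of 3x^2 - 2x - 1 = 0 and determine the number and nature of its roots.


For ax^2 + bx + c = 0, discriminant D = b^2 - 4ac
Here a = 3, b = -2, c = -1
D = (-2)^2 - 4(3)(-1) = 4 + 12 = 16

D = 16 > 0 and is a perfect square (sqrt = 4)
The equation has 2 distinct real rational roots.

Discriminant = 16, 2 distinct real rational roots


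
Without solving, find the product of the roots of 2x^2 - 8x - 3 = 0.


By Vieta's formulas for ax^2 + bx + c = 0:
  Sum of roots = -b/a
  Product of roots = c/a

Here a = 2, b = -8, c = -3
Sum = -(-8)/2 = 4
Product = -3/2 = -3/2

Product = -3/2


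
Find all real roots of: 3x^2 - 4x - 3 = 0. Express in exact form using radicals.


Using the quadratic formula: x = (-b ± sqrt(b^2 - 4ac)) / (2a)
Here a = 3, b = -4, c = -3
Discriminant = b^2 - 4ac = (-4)^2 - 4(3)(-3) = 16 + 36 = 52
Since discriminant = 52 > 0, there are two real roots.
x = (4 ± 2*sqrt(13)) / 6
Simplifying: x = (2 ± sqrt(13)) / 3
Numerically: x ≈ 1.8685 or x ≈ -0.5352

x = (2 + sqrt(13)) / 3 or x = (2 - sqrt(13)) / 3


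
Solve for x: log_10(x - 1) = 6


Convert to exponential form: x - 1 = 10^6 = 1000000
x = 1000000 + 1 = 1000001
Check: log_10(1000001 - 1) = log_10(1000000) = log_10(1000000) = 6 ✓

x = 1000001


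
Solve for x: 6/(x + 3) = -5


Multiply both sides by (x + 3): 6 = -5(x + 3)
Distribute: 6 = -5x - 15
-5x = 6 + 15 = 21
x = -21/5

x = -21/5


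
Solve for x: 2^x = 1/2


Express both sides with the same base.
1/2 = 2^(-1)
Since the bases match: x = -1

x = -1


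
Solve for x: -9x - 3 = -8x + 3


Starting with: -9x - 3 = -8x + 3
Move all x terms to left: (-9 + 8)x = 3 + 3
Simplify: -x = 6
Divide both sides by -1: x = -6

x = -6


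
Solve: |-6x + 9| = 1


An absolute value equation |expr| = 1 gives two cases:
Case 1: -6x + 9 = 1
  -6x = -8, so x = 4/3
Case 2: -6x + 9 = -1
  -6x = -10, so x = 5/3

x = 4/3, x = 5/3


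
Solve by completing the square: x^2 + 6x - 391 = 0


Start: x^2 + 6x - 391 = 0
Move constant: x^2 + 6x = 391
Half of 6 is 3, squared is 9
Add 9 to both sides: x^2 + 6x + 9 = 400
(x + 3)^2 = 400
x + 3 = ±20
x = -3 + 20 = 17 or x = -3 - 20 = -23

x = -23, x = 17


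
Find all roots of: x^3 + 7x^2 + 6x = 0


The constant term is 0, so x = 0 is a root. Factor out x:
  x^2 + 7x + 6 = 0
Solve the quadratic x^2 + 7x + 6 = 0: discriminant = 7^2 - 4(1)(6) = 49 - 24 = 25.
sqrt(25) = 5, so x = (-7 ± 5)/2: x = -1 or x = -6.
Collecting all roots found:

x = -6, x = -1, x = 0


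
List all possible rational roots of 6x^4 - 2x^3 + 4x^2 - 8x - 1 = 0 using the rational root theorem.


Rational root theorem: possible roots are ±p/q where:
  p divides the constant term (-1): p ∈ {1}
  q divides the leading coefficient (6): q ∈ {1, 2, 3, 6}

All possible rational roots: -1, -1/2, -1/3, -1/6, 1/6, 1/3, 1/2, 1

-1, -1/2, -1/3, -1/6, 1/6, 1/3, 1/2, 1


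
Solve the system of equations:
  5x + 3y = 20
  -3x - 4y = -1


Using Cramer's rule:
Determinant D = (5)(-4) - (-3)(3) = -20 + 9 = -11
Dx = (20)(-4) - (-1)(3) = -80 + 3 = -77
Dy = (5)(-1) - (-3)(20) = -5 + 60 = 55
x = Dx/D = -77/-11 = 7
y = Dy/D = 55/-11 = -5

x = 7, y = -5


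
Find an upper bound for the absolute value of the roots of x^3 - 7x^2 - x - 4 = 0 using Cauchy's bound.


Cauchy's bound: all roots r satisfy |r| <= 1 + max(|a_i/a_n|) for i = 0,...,n-1
where a_n is the leading coefficient.

Coefficients: [1, -7, -1, -4]
Leading coefficient a_n = 1
Ratios |a_i/a_n|: 7, 1, 4
Maximum ratio: 7
Cauchy's bound: |r| <= 1 + 7 = 8

Upper bound = 8


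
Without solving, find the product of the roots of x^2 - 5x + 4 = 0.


By Vieta's formulas for ax^2 + bx + c = 0:
  Sum of roots = -b/a
  Product of roots = c/a

Here a = 1, b = -5, c = 4
Sum = -(-5)/1 = 5
Product = 4/1 = 4

Product = 4


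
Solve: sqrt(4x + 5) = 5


Square both sides: 4x + 5 = 5^2 = 25
4x = 25 - 5 = 20
x = 5
Check: sqrt(4*5 + 5) = sqrt(25) = 5 ✓

x = 5


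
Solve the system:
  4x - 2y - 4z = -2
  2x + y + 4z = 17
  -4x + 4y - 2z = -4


Using Cramer's rule. Expand each determinant along the first row.
D  = 4*[1*(-2) - 4*4] - (-2)*[2*(-2) - 4*(-4)] + (-4)*[2*4 - 1*(-4)]
  = 4*(-18) - (-2)*(12) + (-4)*(12) = -96
Dx = (-2)*[1*(-2) - 4*4] - (-2)*[17*(-2) - 4*(-4)] + (-4)*[17*4 - 1*(-4)]
  = (-2)*(-18) - (-2)*(-18) + (-4)*(72) = -288
Dy = 4*[17*(-2) - 4*(-4)] - (-2)*[2*(-2) - 4*(-4)] + (-4)*[2*(-4) - 17*(-4)]
  = 4*(-18) - (-2)*(12) + (-4)*(60) = -288
Dz = 4*[1*(-4) - 17*4] - (-2)*[2*(-4) - 17*(-4)] + (-2)*[2*4 - 1*(-4)]
  = 4*(-72) - (-2)*(60) + (-2)*(12) = -192
x = Dx/D = -288/-96 = 3, y = Dy/D = -288/-96 = 3, z = Dz/D = -192/-96 = 2
Check eq1: (4)(3) + (-2)(3) + (-4)(2) = -2 = -2 ✓
Check eq2: (2)(3) + (1)(3) + (4)(2) = 17 = 17 ✓
Check eq3: (-4)(3) + (4)(3) + (-2)(2) = -4 = -4 ✓

x = 3, y = 3, z = 2


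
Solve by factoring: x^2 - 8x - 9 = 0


We need two numbers that multiply to -9 and add to -8.
Those numbers are -9 and 1 (since (-9) * 1 = -9 and (-9) + 1 = -8).
So x^2 - 8x - 9 = (x - 9)(x + 1) = 0
Setting each factor to zero: x = 9 or x = -1

x = -1, x = 9


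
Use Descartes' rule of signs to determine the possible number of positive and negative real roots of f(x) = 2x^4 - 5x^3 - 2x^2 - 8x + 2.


Descartes' rule of signs:

For positive roots, count sign changes in f(x) = 2x^4 - 5x^3 - 2x^2 - 8x + 2:
Signs of coefficients: +, -, -, -, +
Number of sign changes: 2
Possible positive real roots: 2, 0

For negative roots, examine f(-x) = 2x^4 + 5x^3 - 2x^2 + 8x + 2:
Signs of coefficients: +, +, -, +, +
Number of sign changes: 2
Possible negative real roots: 2, 0

Positive roots: 2 or 0; Negative roots: 2 or 0


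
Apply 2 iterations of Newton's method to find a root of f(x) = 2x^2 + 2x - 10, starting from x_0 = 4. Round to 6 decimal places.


Newton's method: x_(n+1) = x_n - f(x_n)/f'(x_n)
f(x) = 2x^2 + 2x - 10
f'(x) = 4x + 2

Iteration 1:
  f(4.000000) = 30.000000
  f'(4.000000) = 18.000000
  x_1 = 4.000000 - (30.000000)/(18.000000) = 2.333333

Iteration 2:
  f(2.333333) = 5.555556
  f'(2.333333) = 11.333333
  x_2 = 2.333333 - (5.555556)/(11.333333) = 1.843137

x_2 = 1.843137


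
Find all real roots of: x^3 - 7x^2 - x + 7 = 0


Let p(x) = x^3 - 7x^2 - x + 7. By the rational root theorem (leading coefficient 1), any rational root is an integer divisor of 7: try ±1, ±2, ... in turn.
Test x = 1: value = 0 ✓, so (x - 1) is a factor.
Synthetic division by (x - 1): bring down 1; 1(1) - 7 = -6; (-6)(1) - 1 = -7; (-7)(1) + 7 = 0 → quotient x^2 - 6x - 7, remainder 0.
Solve the quadratic x^2 - 6x - 7 = 0: discriminant = (-6)^2 - 4(1)(-7) = 36 + 28 = 64.
sqrt(64) = 8, so x = (6 ± 8)/2: x = 7 or x = -1.

x = -1, x = 1, x = 7


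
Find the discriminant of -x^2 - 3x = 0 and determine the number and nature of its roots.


For ax^2 + bx + c = 0, discriminant D = b^2 - 4ac
Here a = -1, b = -3, c = 0
D = (-3)^2 - 4(-1)(0) = 9 - 0 = 9

D = 9 > 0 and is a perfect square (sqrt = 3)
The equation has 2 distinct real rational roots.

Discriminant = 9, 2 distinct real rational roots


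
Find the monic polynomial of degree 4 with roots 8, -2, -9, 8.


A monic polynomial with roots 8, -2, -9, 8 is:
p(x) = (x - 8)(x + 2)(x + 9)(x - 8)
After multiplying by (x - 8): x - 8
After multiplying by (x + 2): x^2 - 6x - 16
After multiplying by (x + 9): x^3 + 3x^2 - 70x - 144
After multiplying by (x - 8): x^4 - 5x^3 - 94x^2 + 416x + 1152

x^4 - 5x^3 - 94x^2 + 416x + 1152


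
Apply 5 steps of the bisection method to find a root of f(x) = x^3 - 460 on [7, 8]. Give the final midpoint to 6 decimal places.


f(x) = x^3 - 460
f(7) = -117 < 0
f(8) = 52 > 0

Step 1: midpoint = (7.000000 + 8.000000)/2 = 7.500000
  f(7.500000) = -38.125000
  f(mid) < 0, so root is in [7.500000, 8.000000]

Step 2: midpoint = (7.500000 + 8.000000)/2 = 7.750000
  f(7.750000) = 5.484375
  f(mid) > 0, so root is in [7.500000, 7.750000]

Step 3: midpoint = (7.500000 + 7.750000)/2 = 7.625000
  f(7.625000) = -16.677734
  f(mid) < 0, so root is in [7.625000, 7.750000]

Step 4: midpoint = (7.625000 + 7.750000)/2 = 7.687500
  f(7.687500) = -5.686768
  f(mid) < 0, so root is in [7.687500, 7.750000]

Step 5: midpoint = (7.687500 + 7.750000)/2 = 7.718750
  f(7.718750) = -0.123810
  f(mid) < 0, so root is in [7.718750, 7.750000]

midpoint = 7.718750


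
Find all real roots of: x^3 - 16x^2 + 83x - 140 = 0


Let p(x) = x^3 - 16x^2 + 83x - 140. By the rational root theorem (leading coefficient 1), any rational root is an integer divisor of 140: try ±1, ±2, ... in turn.
Test x = 1: value = -72 ≠ 0.
Test x = -1: value = -240 ≠ 0.
Test x = 2: value = -30 ≠ 0.
Test x = -2: value = -378 ≠ 0.
Test x = 4: value = 0 ✓, so (x - 4) is a factor.
Synthetic division by (x - 4): bring down 1; 1(4) - 16 = -12; (-12)(4) + 83 = 35; 35(4) - 140 = 0 → quotient x^2 - 12x + 35, remainder 0.
Solve the quadratic x^2 - 12x + 35 = 0: discriminant = (-12)^2 - 4(1)(35) = 144 - 140 = 4.
sqrt(4) = 2, so x = (12 ± 2)/2: x = 7 or x = 5.

x = 4, x = 5, x = 7


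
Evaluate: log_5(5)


We need the exponent such that 5^? = 5
5^1 = 5
Therefore log_5(5) = 1

1


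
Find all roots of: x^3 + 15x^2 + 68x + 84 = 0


Let p(x) = x^3 + 15x^2 + 68x + 84. By the rational root theorem (leading coefficient 1), any rational root is an integer divisor of 84: try ±1, ±2, ... in turn.
Test x = 1: value = 168 ≠ 0.
Test x = -1: value = 30 ≠ 0.
Test x = 2: value = 288 ≠ 0.
Test x = -2: value = 0 ✓, so (x + 2) is a factor.
Synthetic division by (x + 2): bring down 1; 1(-2) + 15 = 13; 13(-2) + 68 = 42; 42(-2) + 84 = 0 → quotient x^2 + 13x + 42, remainder 0.
Solve the quadratic x^2 + 13x + 42 = 0: discriminant = 13^2 - 4(1)(42) = 169 - 168 = 1.
sqrt(1) = 1, so x = (-13 ± 1)/2: x = -6 or x = -7.
Collecting all roots found:

x = -7, x = -6, x = -2


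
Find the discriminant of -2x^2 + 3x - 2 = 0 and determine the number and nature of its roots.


For ax^2 + bx + c = 0, discriminant D = b^2 - 4ac
Here a = -2, b = 3, c = -2
D = (3)^2 - 4(-2)(-2) = 9 - 16 = -7

D = -7 < 0
The equation has no real roots (2 complex conjugate roots).

Discriminant = -7, no real roots (2 complex conjugate roots)


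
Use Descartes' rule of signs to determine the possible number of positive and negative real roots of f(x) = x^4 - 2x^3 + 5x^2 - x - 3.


Descartes' rule of signs:

For positive roots, count sign changes in f(x) = x^4 - 2x^3 + 5x^2 - x - 3:
Signs of coefficients: +, -, +, -, -
Number of sign changes: 3
Possible positive real roots: 3, 1

For negative roots, examine f(-x) = x^4 + 2x^3 + 5x^2 + x - 3:
Signs of coefficients: +, +, +, +, -
Number of sign changes: 1
Possible negative real roots: 1

Positive roots: 3 or 1; Negative roots: 1


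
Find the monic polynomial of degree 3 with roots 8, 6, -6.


A monic polynomial with roots 8, 6, -6 is:
p(x) = (x - 8)(x - 6)(x + 6)
After multiplying by (x - 8): x - 8
After multiplying by (x - 6): x^2 - 14x + 48
After multiplying by (x + 6): x^3 - 8x^2 - 36x + 288

x^3 - 8x^2 - 36x + 288


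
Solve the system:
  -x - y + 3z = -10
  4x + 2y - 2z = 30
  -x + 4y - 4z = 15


Using Cramer's rule. Expand each determinant along the first row.
D  = (-1)*[2*(-4) - (-2)*4] - (-1)*[4*(-4) - (-2)*(-1)] + 3*[4*4 - 2*(-1)]
  = (-1)*(0) - (-1)*(-18) + 3*(18) = 36
Dx = (-10)*[2*(-4) - (-2)*4] - (-1)*[30*(-4) - (-2)*15] + 3*[30*4 - 2*15]
  = (-10)*(0) - (-1)*(-90) + 3*(90) = 180
Dy = (-1)*[30*(-4) - (-2)*15] - (-10)*[4*(-4) - (-2)*(-1)] + 3*[4*15 - 30*(-1)]
  = (-1)*(-90) - (-10)*(-18) + 3*(90) = 180
Dz = (-1)*[2*15 - 30*4] - (-1)*[4*15 - 30*(-1)] + (-10)*[4*4 - 2*(-1)]
  = (-1)*(-90) - (-1)*(90) + (-10)*(18) = 0
x = Dx/D = 180/36 = 5, y = Dy/D = 180/36 = 5, z = Dz/D = 0/36 = 0
Check eq1: (-1)(5) + (-1)(5) + (3)(0) = -10 = -10 ✓
Check eq2: (4)(5) + (2)(5) + (-2)(0) = 30 = 30 ✓
Check eq3: (-1)(5) + (4)(5) + (-4)(0) = 15 = 15 ✓

x = 5, y = 5, z = 0


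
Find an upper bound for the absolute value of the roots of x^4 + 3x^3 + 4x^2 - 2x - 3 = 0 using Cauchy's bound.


Cauchy's bound: all roots r satisfy |r| <= 1 + max(|a_i/a_n|) for i = 0,...,n-1
where a_n is the leading coefficient.

Coefficients: [1, 3, 4, -2, -3]
Leading coefficient a_n = 1
Ratios |a_i/a_n|: 3, 4, 2, 3
Maximum ratio: 4
Cauchy's bound: |r| <= 1 + 4 = 5

Upper bound = 5


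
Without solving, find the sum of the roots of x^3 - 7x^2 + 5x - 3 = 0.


By Vieta's formulas for x^3 + bx^2 + cx + d = 0:
  r1 + r2 + r3 = -b/a = 7
  r1*r2 + r1*r3 + r2*r3 = c/a = 5
  r1*r2*r3 = -d/a = 3


Sum = 7


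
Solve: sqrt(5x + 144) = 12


Square both sides: 5x + 144 = 12^2 = 144
5x = 144 - 144 = 0
x = 0
Check: sqrt(5*0 + 144) = sqrt(144) = 12 ✓

x = 0


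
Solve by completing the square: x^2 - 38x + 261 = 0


Start: x^2 - 38x + 261 = 0
Move constant: x^2 - 38x = -261
Half of -38 is -19, squared is 361
Add 361 to both sides: x^2 - 38x + 361 = 100
(x - 19)^2 = 100
x - 19 = ±10
x = 19 + 10 = 29 or x = 19 - 10 = 9

x = 9, x = 29


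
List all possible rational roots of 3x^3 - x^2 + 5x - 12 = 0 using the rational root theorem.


Rational root theorem: possible roots are ±p/q where:
  p divides the constant term (-12): p ∈ {1, 2, 3, 4, 6, 12}
  q divides the leading coefficient (3): q ∈ {1, 3}

All possible rational roots: -12, -6, -4, -3, -2, -4/3, -1, -2/3, -1/3, 1/3, 2/3, 1, 4/3, 2, 3, 4, 6, 12

-12, -6, -4, -3, -2, -4/3, -1, -2/3, -1/3, 1/3, 2/3, 1, 4/3, 2, 3, 4, 6, 12


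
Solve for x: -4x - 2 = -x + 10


Starting with: -4x - 2 = -x + 10
Move all x terms to left: (-4 + 1)x = 10 + 2
Simplify: -3x = 12
Divide both sides by -3: x = -4

x = -4


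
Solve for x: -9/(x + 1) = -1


Multiply both sides by (x + 1): -9 = -1(x + 1)
Distribute: -9 = -x - 1
-x = -9 + 1 = -8
x = 8

x = 8


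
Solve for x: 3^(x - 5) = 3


Express both sides with the same base.
3 = 3^1
Since the bases match, equate exponents: x - 5 = 1
So x = 1 - (-5) = 6

x = 6


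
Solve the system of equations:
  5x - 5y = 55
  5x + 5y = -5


Using Cramer's rule:
Determinant D = (5)(5) - (5)(-5) = 25 + 25 = 50
Dx = (55)(5) - (-5)(-5) = 275 - 25 = 250
Dy = (5)(-5) - (5)(55) = -25 - 275 = -300
x = Dx/D = 250/50 = 5
y = Dy/D = -300/50 = -6

x = 5, y = -6


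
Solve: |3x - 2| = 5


An absolute value equation |expr| = 5 gives two cases:
Case 1: 3x - 2 = 5
  3x = 7, so x = 7/3
Case 2: 3x - 2 = -5
  3x = -3, so x = -1

x = -1, x = 7/3


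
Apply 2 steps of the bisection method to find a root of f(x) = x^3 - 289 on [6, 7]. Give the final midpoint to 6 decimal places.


f(x) = x^3 - 289
f(6) = -73 < 0
f(7) = 54 > 0

Step 1: midpoint = (6.000000 + 7.000000)/2 = 6.500000
  f(6.500000) = -14.375000
  f(mid) < 0, so root is in [6.500000, 7.000000]

Step 2: midpoint = (6.500000 + 7.000000)/2 = 6.750000
  f(6.750000) = 18.546875
  f(mid) > 0, so root is in [6.500000, 6.750000]

midpoint = 6.750000


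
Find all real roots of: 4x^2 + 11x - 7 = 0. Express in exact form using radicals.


Using the quadratic formula: x = (-b ± sqrt(b^2 - 4ac)) / (2a)
Here a = 4, b = 11, c = -7
Discriminant = b^2 - 4ac = 11^2 - 4(4)(-7) = 121 + 112 = 233
Since discriminant = 233 > 0, there are two real roots.
x = (-11 ± sqrt(233)) / 8
Numerically: x ≈ 0.5330 or x ≈ -3.2830

x = (-11 + sqrt(233)) / 8 or x = (-11 - sqrt(233)) / 8


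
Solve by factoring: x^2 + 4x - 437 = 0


We need two numbers that multiply to -437 and add to 4.
Those numbers are 23 and -19 (since 23 * (-19) = -437 and 23 + (-19) = 4).
So x^2 + 4x - 437 = (x + 23)(x - 19) = 0
Setting each factor to zero: x = -23 or x = 19

x = -23, x = 19


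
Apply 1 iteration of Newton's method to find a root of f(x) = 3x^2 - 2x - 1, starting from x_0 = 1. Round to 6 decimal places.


Newton's method: x_(n+1) = x_n - f(x_n)/f'(x_n)
f(x) = 3x^2 - 2x - 1
f'(x) = 6x - 2

Iteration 1:
  f(1.000000) = 0.000000
  f'(1.000000) = 4.000000
  x_1 = 1.000000 - (0.000000)/(4.000000) = 1.000000

x_1 = 1.000000


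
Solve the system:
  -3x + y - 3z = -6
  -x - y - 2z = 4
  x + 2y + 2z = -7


Using Cramer's rule. Expand each determinant along the first row.
D  = (-3)*[(-1)*2 - (-2)*2] - 1*[(-1)*2 - (-2)*1] + (-3)*[(-1)*2 - (-1)*1]
  = (-3)*(2) - 1*(0) + (-3)*(-1) = -3
Dx = (-6)*[(-1)*2 - (-2)*2] - 1*[4*2 - (-2)*(-7)] + (-3)*[4*2 - (-1)*(-7)]
  = (-6)*(2) - 1*(-6) + (-3)*(1) = -9
Dy = (-3)*[4*2 - (-2)*(-7)] - (-6)*[(-1)*2 - (-2)*1] + (-3)*[(-1)*(-7) - 4*1]
  = (-3)*(-6) - (-6)*(0) + (-3)*(3) = 9
Dz = (-3)*[(-1)*(-7) - 4*2] - 1*[(-1)*(-7) - 4*1] + (-6)*[(-1)*2 - (-1)*1]
  = (-3)*(-1) - 1*(3) + (-6)*(-1) = 6
x = Dx/D = -9/-3 = 3, y = Dy/D = 9/-3 = -3, z = Dz/D = 6/-3 = -2
Check eq1: (-3)(3) + (1)(-3) + (-3)(-2) = -6 = -6 ✓
Check eq2: (-1)(3) + (-1)(-3) + (-2)(-2) = 4 = 4 ✓
Check eq3: (1)(3) + (2)(-3) + (2)(-2) = -7 = -7 ✓

x = 3, y = -3, z = -2


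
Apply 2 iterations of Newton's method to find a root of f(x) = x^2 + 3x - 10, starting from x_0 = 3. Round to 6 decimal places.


Newton's method: x_(n+1) = x_n - f(x_n)/f'(x_n)
f(x) = x^2 + 3x - 10
f'(x) = 2x + 3

Iteration 1:
  f(3.000000) = 8.000000
  f'(3.000000) = 9.000000
  x_1 = 3.000000 - (8.000000)/(9.000000) = 2.111111

Iteration 2:
  f(2.111111) = 0.790123
  f'(2.111111) = 7.222222
  x_2 = 2.111111 - (0.790123)/(7.222222) = 2.001709

x_2 = 2.001709


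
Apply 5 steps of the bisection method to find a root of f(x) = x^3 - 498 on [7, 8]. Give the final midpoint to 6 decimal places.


f(x) = x^3 - 498
f(7) = -155 < 0
f(8) = 14 > 0

Step 1: midpoint = (7.000000 + 8.000000)/2 = 7.500000
  f(7.500000) = -76.125000
  f(mid) < 0, so root is in [7.500000, 8.000000]

Step 2: midpoint = (7.500000 + 8.000000)/2 = 7.750000
  f(7.750000) = -32.515625
  f(mid) < 0, so root is in [7.750000, 8.000000]

Step 3: midpoint = (7.750000 + 8.000000)/2 = 7.875000
  f(7.875000) = -9.626953
  f(mid) < 0, so root is in [7.875000, 8.000000]

Step 4: midpoint = (7.875000 + 8.000000)/2 = 7.937500
  f(7.937500) = 2.093506
  f(mid) > 0, so root is in [7.875000, 7.937500]

Step 5: midpoint = (7.875000 + 7.937500)/2 = 7.906250
  f(7.906250) = -3.789886
  f(mid) < 0, so root is in [7.906250, 7.937500]

midpoint = 7.906250


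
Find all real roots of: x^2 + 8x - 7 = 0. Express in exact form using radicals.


Using the quadratic formula: x = (-b ± sqrt(b^2 - 4ac)) / (2a)
Here a = 1, b = 8, c = -7
Discriminant = b^2 - 4ac = 8^2 - 4(1)(-7) = 64 + 28 = 92
Since discriminant = 92 > 0, there are two real roots.
x = (-8 ± 2*sqrt(23)) / 2
Simplifying: x = -4 ± sqrt(23)
Numerically: x ≈ 0.7958 or x ≈ -8.7958

x = -4 + sqrt(23) or x = -4 - sqrt(23)


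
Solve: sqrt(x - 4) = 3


Square both sides: x - 4 = 3^2 = 9
x = 9 + 4 = 13
x = 13
Check: sqrt(1*13 - 4) = sqrt(9) = 3 ✓

x = 13


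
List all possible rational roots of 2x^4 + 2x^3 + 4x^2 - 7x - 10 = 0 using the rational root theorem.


Rational root theorem: possible roots are ±p/q where:
  p divides the constant term (-10): p ∈ {1, 2, 5, 10}
  q divides the leading coefficient (2): q ∈ {1, 2}

All possible rational roots: -10, -5, -5/2, -2, -1, -1/2, 1/2, 1, 2, 5/2, 5, 10

-10, -5, -5/2, -2, -1, -1/2, 1/2, 1, 2, 5/2, 5, 10


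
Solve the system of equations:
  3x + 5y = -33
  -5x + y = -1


Using Cramer's rule:
Determinant D = (3)(1) - (-5)(5) = 3 + 25 = 28
Dx = (-33)(1) - (-1)(5) = -33 + 5 = -28
Dy = (3)(-1) - (-5)(-33) = -3 - 165 = -168
x = Dx/D = -28/28 = -1
y = Dy/D = -168/28 = -6

x = -1, y = -6


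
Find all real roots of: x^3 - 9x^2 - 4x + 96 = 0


Let p(x) = x^3 - 9x^2 - 4x + 96. By the rational root theorem (leading coefficient 1), any rational root is an integer divisor of 96: try ±1, ±2, ... in turn.
Test x = 1: value = 84 ≠ 0.
Test x = -1: value = 90 ≠ 0.
Test x = 2: value = 60 ≠ 0.
Test x = -2: value = 60 ≠ 0.
Test x = 3: value = 30 ≠ 0.
Test x = -3: value = 0 ✓, so (x + 3) is a factor.
Synthetic division by (x + 3): bring down 1; 1(-3) - 9 = -12; (-12)(-3) - 4 = 32; 32(-3) + 96 = 0 → quotient x^2 - 12x + 32, remainder 0.
Solve the quadratic x^2 - 12x + 32 = 0: discriminant = (-12)^2 - 4(1)(32) = 144 - 128 = 16.
sqrt(16) = 4, so x = (12 ± 4)/2: x = 8 or x = 4.

x = -3, x = 4, x = 8


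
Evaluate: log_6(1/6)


We need the exponent such that 6^? = 1/6
6^(-1) = 1/6^1 = 1/6
Therefore log_6(1/6) = -1

-1


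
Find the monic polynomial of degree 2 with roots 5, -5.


A monic polynomial with roots 5, -5 is:
p(x) = (x - 5)(x + 5)
After multiplying by (x - 5): x - 5
After multiplying by (x + 5): x^2 - 25

x^2 - 25


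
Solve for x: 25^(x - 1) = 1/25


Express both sides with the same base.
1/25 = 25^(-1)
Since the bases match, equate exponents: x - 1 = -1
So x = -1 - (-1) = 0

x = 0


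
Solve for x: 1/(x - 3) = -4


Multiply both sides by (x - 3): 1 = -4(x - 3)
Distribute: 1 = -4x + 12
-4x = 1 - 12 = -11
x = 11/4

x = 11/4


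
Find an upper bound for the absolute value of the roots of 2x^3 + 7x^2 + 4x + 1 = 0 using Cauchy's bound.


Cauchy's bound: all roots r satisfy |r| <= 1 + max(|a_i/a_n|) for i = 0,...,n-1
where a_n is the leading coefficient.

Coefficients: [2, 7, 4, 1]
Leading coefficient a_n = 2
Ratios |a_i/a_n|: 7/2, 2, 1/2
Maximum ratio: 7/2
Cauchy's bound: |r| <= 1 + 7/2 = 9/2

Upper bound = 9/2


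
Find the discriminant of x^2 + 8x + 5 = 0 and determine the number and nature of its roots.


For ax^2 + bx + c = 0, discriminant D = b^2 - 4ac
Here a = 1, b = 8, c = 5
D = (8)^2 - 4(1)(5) = 64 - 20 = 44

D = 44 > 0 but not a perfect square
The equation has 2 distinct real irrational roots.

Discriminant = 44, 2 distinct real irrational roots


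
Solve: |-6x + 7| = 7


An absolute value equation |expr| = 7 gives two cases:
Case 1: -6x + 7 = 7
  -6x = 0, so x = 0
Case 2: -6x + 7 = -7
  -6x = -14, so x = 7/3

x = 0, x = 7/3


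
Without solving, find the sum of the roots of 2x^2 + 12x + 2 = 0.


By Vieta's formulas for ax^2 + bx + c = 0:
  Sum of roots = -b/a
  Product of roots = c/a

Here a = 2, b = 12, c = 2
Sum = -(12)/2 = -6
Product = 2/2 = 1

Sum = -6


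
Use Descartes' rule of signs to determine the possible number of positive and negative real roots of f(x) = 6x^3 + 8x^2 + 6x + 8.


Descartes' rule of signs:

For positive roots, count sign changes in f(x) = 6x^3 + 8x^2 + 6x + 8:
Signs of coefficients: +, +, +, +
Number of sign changes: 0
Possible positive real roots: 0

For negative roots, examine f(-x) = -6x^3 + 8x^2 - 6x + 8:
Signs of coefficients: -, +, -, +
Number of sign changes: 3
Possible negative real roots: 3, 1

Positive roots: 0; Negative roots: 3 or 1


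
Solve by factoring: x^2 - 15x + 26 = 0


We need two numbers that multiply to 26 and add to -15.
Those numbers are -2 and -13 (since (-2) * (-13) = 26 and (-2) + (-13) = -15).
So x^2 - 15x + 26 = (x - 2)(x - 13) = 0
Setting each factor to zero: x = 2 or x = 13

x = 2, x = 13


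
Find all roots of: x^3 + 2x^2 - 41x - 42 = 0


Let p(x) = x^3 + 2x^2 - 41x - 42. By the rational root theorem (leading coefficient 1), any rational root is an integer divisor of 42: try ±1, ±2, ... in turn.
Test x = 1: value = -80 ≠ 0.
Test x = -1: value = 0 ✓, so (x + 1) is a factor.
Synthetic division by (x + 1): bring down 1; 1(-1) + 2 = 1; 1(-1) - 41 = -42; (-42)(-1) - 42 = 0 → quotient x^2 + x - 42, remainder 0.
Solve the quadratic x^2 + x - 42 = 0: discriminant = 1^2 - 4(1)(-42) = 1 + 168 = 169.
sqrt(169) = 13, so x = (-1 ± 13)/2: x = 6 or x = -7.
Collecting all roots found:

x = -7, x = -1, x = 6


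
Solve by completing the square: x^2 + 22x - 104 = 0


Start: x^2 + 22x - 104 = 0
Move constant: x^2 + 22x = 104
Half of 22 is 11, squared is 121
Add 121 to both sides: x^2 + 22x + 121 = 225
(x + 11)^2 = 225
x + 11 = ±15
x = -11 + 15 = 4 or x = -11 - 15 = -26

x = -26, x = 4


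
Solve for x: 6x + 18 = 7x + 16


Starting with: 6x + 18 = 7x + 16
Move all x terms to left: (6 - 7)x = 16 - 18
Simplify: -x = -2
Divide both sides by -1: x = 2

x = 2


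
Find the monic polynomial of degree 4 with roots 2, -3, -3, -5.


A monic polynomial with roots 2, -3, -3, -5 is:
p(x) = (x - 2)(x + 3)(x + 3)(x + 5)
After multiplying by (x - 2): x - 2
After multiplying by (x + 3): x^2 + x - 6
After multiplying by (x + 3): x^3 + 4x^2 - 3x - 18
After multiplying by (x + 5): x^4 + 9x^3 + 17x^2 - 33x - 90

x^4 + 9x^3 + 17x^2 - 33x - 90


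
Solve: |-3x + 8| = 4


An absolute value equation |expr| = 4 gives two cases:
Case 1: -3x + 8 = 4
  -3x = -4, so x = 4/3
Case 2: -3x + 8 = -4
  -3x = -12, so x = 4

x = 4/3, x = 4


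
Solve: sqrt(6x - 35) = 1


Square both sides: 6x - 35 = 1^2 = 1
6x = 1 + 35 = 36
x = 6
Check: sqrt(6*6 - 35) = sqrt(1) = 1 ✓

x = 6


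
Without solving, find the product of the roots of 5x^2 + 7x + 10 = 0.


By Vieta's formulas for ax^2 + bx + c = 0:
  Sum of roots = -b/a
  Product of roots = c/a

Here a = 5, b = 7, c = 10
Sum = -(7)/5 = -7/5
Product = 10/5 = 2

Product = 2


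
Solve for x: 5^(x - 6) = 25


Express both sides with the same base.
25 = 5^2
Since the bases match, equate exponents: x - 6 = 2
So x = 2 - (-6) = 8

x = 8


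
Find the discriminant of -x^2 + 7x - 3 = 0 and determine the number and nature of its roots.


For ax^2 + bx + c = 0, discriminant D = b^2 - 4ac
Here a = -1, b = 7, c = -3
D = (7)^2 - 4(-1)(-3) = 49 - 12 = 37

D = 37 > 0 but not a perfect square
The equation has 2 distinct real irrational roots.

Discriminant = 37, 2 distinct real irrational roots


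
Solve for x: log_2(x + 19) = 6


Convert to exponential form: x + 19 = 2^6 = 64
x = 64 - 19 = 45
Check: log_2(45 + 19) = log_2(64) = log_2(64) = 6 ✓

x = 45


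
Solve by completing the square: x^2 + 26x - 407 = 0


Start: x^2 + 26x - 407 = 0
Move constant: x^2 + 26x = 407
Half of 26 is 13, squared is 169
Add 169 to both sides: x^2 + 26x + 169 = 576
(x + 13)^2 = 576
x + 13 = ±24
x = -13 + 24 = 11 or x = -13 - 24 = -37

x = -37, x = 11


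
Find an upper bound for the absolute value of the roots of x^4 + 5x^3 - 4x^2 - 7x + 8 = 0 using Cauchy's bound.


Cauchy's bound: all roots r satisfy |r| <= 1 + max(|a_i/a_n|) for i = 0,...,n-1
where a_n is the leading coefficient.

Coefficients: [1, 5, -4, -7, 8]
Leading coefficient a_n = 1
Ratios |a_i/a_n|: 5, 4, 7, 8
Maximum ratio: 8
Cauchy's bound: |r| <= 1 + 8 = 9

Upper bound = 9


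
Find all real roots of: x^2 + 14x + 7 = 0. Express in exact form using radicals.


Using the quadratic formula: x = (-b ± sqrt(b^2 - 4ac)) / (2a)
Here a = 1, b = 14, c = 7
Discriminant = b^2 - 4ac = 14^2 - 4(1)(7) = 196 - 28 = 168
Since discriminant = 168 > 0, there are two real roots.
x = (-14 ± 2*sqrt(42)) / 2
Simplifying: x = -7 ± sqrt(42)
Numerically: x ≈ -0.5193 or x ≈ -13.4807

x = -7 + sqrt(42) or x = -7 - sqrt(42)


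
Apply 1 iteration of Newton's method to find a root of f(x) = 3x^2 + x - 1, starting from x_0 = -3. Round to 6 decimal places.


Newton's method: x_(n+1) = x_n - f(x_n)/f'(x_n)
f(x) = 3x^2 + x - 1
f'(x) = 6x + 1

Iteration 1:
  f(-3.000000) = 23.000000
  f'(-3.000000) = -17.000000
  x_1 = -3.000000 - (23.000000)/(-17.000000) = -1.647059

x_1 = -1.647059


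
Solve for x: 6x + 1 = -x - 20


Starting with: 6x + 1 = -x - 20
Move all x terms to left: (6 + 1)x = -20 - 1
Simplify: 7x = -21
Divide both sides by 7: x = -3

x = -3


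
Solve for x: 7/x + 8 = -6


Subtract 8 from both sides: 7/x = -14
Multiply both sides by x: 7 = -14 * x
Divide by -14: x = -1/2

x = -1/2


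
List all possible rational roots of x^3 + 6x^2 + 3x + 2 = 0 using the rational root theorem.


Rational root theorem: possible roots are ±p/q where:
  p divides the constant term (2): p ∈ {1, 2}
  q divides the leading coefficient (1): q ∈ {1}

All possible rational roots: -2, -1, 1, 2

-2, -1, 1, 2


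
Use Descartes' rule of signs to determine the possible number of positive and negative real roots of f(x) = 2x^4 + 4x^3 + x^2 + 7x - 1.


Descartes' rule of signs:

For positive roots, count sign changes in f(x) = 2x^4 + 4x^3 + x^2 + 7x - 1:
Signs of coefficients: +, +, +, +, -
Number of sign changes: 1
Possible positive real roots: 1

For negative roots, examine f(-x) = 2x^4 - 4x^3 + x^2 - 7x - 1:
Signs of coefficients: +, -, +, -, -
Number of sign changes: 3
Possible negative real roots: 3, 1

Positive roots: 1; Negative roots: 3 or 1


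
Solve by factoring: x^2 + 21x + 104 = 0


We need two numbers that multiply to 104 and add to 21.
Those numbers are 13 and 8 (since 13 * 8 = 104 and 13 + 8 = 21).
So x^2 + 21x + 104 = (x + 13)(x + 8) = 0
Setting each factor to zero: x = -13 or x = -8

x = -13, x = -8


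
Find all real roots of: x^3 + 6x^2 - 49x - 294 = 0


Let p(x) = x^3 + 6x^2 - 49x - 294. By the rational root theorem (leading coefficient 1), any rational root is an integer divisor of 294: try ±1, ±2, ... in turn.
Test x = 1: value = -336 ≠ 0.
Test x = -1: value = -240 ≠ 0.
Test x = 2: value = -360 ≠ 0.
Test x = -2: value = -180 ≠ 0.
Test x = 3: value = -360 ≠ 0.
Test x = -3: value = -120 ≠ 0.
Test x = 6: value = -156 ≠ 0.
Test x = -6: value = 0 ✓, so (x + 6) is a factor.
Synthetic division by (x + 6): bring down 1; 1(-6) + 6 = 0; 0(-6) - 49 = -49; (-49)(-6) - 294 = 0 → quotient x^2 - 49, remainder 0.
Solve the quadratic x^2 - 49 = 0: discriminant = 0^2 - 4(1)(-49) = 0 + 196 = 196.
sqrt(196) = 14, so x = (0 ± 14)/2: x = 7 or x = -7.

x = -7, x = -6, x = 7


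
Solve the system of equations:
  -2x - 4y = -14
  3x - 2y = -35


Using Cramer's rule:
Determinant D = (-2)(-2) - (3)(-4) = 4 + 12 = 16
Dx = (-14)(-2) - (-35)(-4) = 28 - 140 = -112
Dy = (-2)(-35) - (3)(-14) = 70 + 42 = 112
x = Dx/D = -112/16 = -7
y = Dy/D = 112/16 = 7

x = -7, y = 7


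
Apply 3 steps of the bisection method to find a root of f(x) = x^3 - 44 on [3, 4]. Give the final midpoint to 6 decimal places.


f(x) = x^3 - 44
f(3) = -17 < 0
f(4) = 20 > 0

Step 1: midpoint = (3.000000 + 4.000000)/2 = 3.500000
  f(3.500000) = -1.125000
  f(mid) < 0, so root is in [3.500000, 4.000000]

Step 2: midpoint = (3.500000 + 4.000000)/2 = 3.750000
  f(3.750000) = 8.734375
  f(mid) > 0, so root is in [3.500000, 3.750000]

Step 3: midpoint = (3.500000 + 3.750000)/2 = 3.625000
  f(3.625000) = 3.634766
  f(mid) > 0, so root is in [3.500000, 3.625000]

midpoint = 3.625000


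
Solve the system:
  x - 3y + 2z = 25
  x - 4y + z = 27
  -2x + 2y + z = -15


Using Cramer's rule. Expand each determinant along the first row.
D  = 1*[(-4)*1 - 1*2] - (-3)*[1*1 - 1*(-2)] + 2*[1*2 - (-4)*(-2)]
  = 1*(-6) - (-3)*(3) + 2*(-6) = -9
Dx = 25*[(-4)*1 - 1*2] - (-3)*[27*1 - 1*(-15)] + 2*[27*2 - (-4)*(-15)]
  = 25*(-6) - (-3)*(42) + 2*(-6) = -36
Dy = 1*[27*1 - 1*(-15)] - 25*[1*1 - 1*(-2)] + 2*[1*(-15) - 27*(-2)]
  = 1*(42) - 25*(3) + 2*(39) = 45
Dz = 1*[(-4)*(-15) - 27*2] - (-3)*[1*(-15) - 27*(-2)] + 25*[1*2 - (-4)*(-2)]
  = 1*(6) - (-3)*(39) + 25*(-6) = -27
x = Dx/D = -36/-9 = 4, y = Dy/D = 45/-9 = -5, z = Dz/D = -27/-9 = 3
Check eq1: (1)(4) + (-3)(-5) + (2)(3) = 25 = 25 ✓
Check eq2: (1)(4) + (-4)(-5) + (1)(3) = 27 = 27 ✓
Check eq3: (-2)(4) + (2)(-5) + (1)(3) = -15 = -15 ✓

x = 4, y = -5, z = 3


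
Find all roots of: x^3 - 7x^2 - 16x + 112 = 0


Let p(x) = x^3 - 7x^2 - 16x + 112. By the rational root theorem (leading coefficient 1), any rational root is an integer divisor of 112: try ±1, ±2, ... in turn.
Test x = 1: value = 90 ≠ 0.
Test x = -1: value = 120 ≠ 0.
Test x = 2: value = 60 ≠ 0.
Test x = -2: value = 108 ≠ 0.
Test x = 4: value = 0 ✓, so (x - 4) is a factor.
Synthetic division by (x - 4): bring down 1; 1(4) - 7 = -3; (-3)(4) - 16 = -28; (-28)(4) + 112 = 0 → quotient x^2 - 3x - 28, remainder 0.
Solve the quadratic x^2 - 3x - 28 = 0: discriminant = (-3)^2 - 4(1)(-28) = 9 + 112 = 121.
sqrt(121) = 11, so x = (3 ± 11)/2: x = 7 or x = -4.
Collecting all roots found:

x = -4, x = 4, x = 7


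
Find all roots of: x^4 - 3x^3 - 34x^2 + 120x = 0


The constant term is 0, so x = 0 is a root. Factor out x:
  x^3 - 3x^2 - 34x + 120 = 0
Let p(x) = x^3 - 3x^2 - 34x + 120. By the rational root theorem (leading coefficient 1), any rational root is an integer divisor of 120: try ±1, ±2, ... in turn.
Test x = 1: value = 84 ≠ 0.
Test x = -1: value = 150 ≠ 0.
Test x = 2: value = 48 ≠ 0.
Test x = -2: value = 168 ≠ 0.
Test x = 3: value = 18 ≠ 0.
Test x = -3: value = 168 ≠ 0.
Test x = 4: value = 0 ✓, so (x - 4) is a factor.
Synthetic division by (x - 4): bring down 1; 1(4) - 3 = 1; 1(4) - 34 = -30; (-30)(4) + 120 = 0 → quotient x^2 + x - 30, remainder 0.
Solve the quadratic x^2 + x - 30 = 0: discriminant = 1^2 - 4(1)(-30) = 1 + 120 = 121.
sqrt(121) = 11, so x = (-1 ± 11)/2: x = 5 or x = -6.
Collecting all roots found:

x = -6, x = 0, x = 4, x = 5


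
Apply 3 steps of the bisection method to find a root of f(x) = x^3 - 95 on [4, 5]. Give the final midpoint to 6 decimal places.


f(x) = x^3 - 95
f(4) = -31 < 0
f(5) = 30 > 0

Step 1: midpoint = (4.000000 + 5.000000)/2 = 4.500000
  f(4.500000) = -3.875000
  f(mid) < 0, so root is in [4.500000, 5.000000]

Step 2: midpoint = (4.500000 + 5.000000)/2 = 4.750000
  f(4.750000) = 12.171875
  f(mid) > 0, so root is in [4.500000, 4.750000]

Step 3: midpoint = (4.500000 + 4.750000)/2 = 4.625000
  f(4.625000) = 3.931641
  f(mid) > 0, so root is in [4.500000, 4.625000]

midpoint = 4.625000


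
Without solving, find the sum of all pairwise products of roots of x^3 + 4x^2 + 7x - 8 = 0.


By Vieta's formulas for x^3 + bx^2 + cx + d = 0:
  r1 + r2 + r3 = -b/a = -4
  r1*r2 + r1*r3 + r2*r3 = c/a = 7
  r1*r2*r3 = -d/a = 8


Sum of pairwise products = 7


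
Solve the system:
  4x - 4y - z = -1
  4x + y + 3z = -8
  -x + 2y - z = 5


Using Cramer's rule. Expand each determinant along the first row.
D  = 4*[1*(-1) - 3*2] - (-4)*[4*(-1) - 3*(-1)] + (-1)*[4*2 - 1*(-1)]
  = 4*(-7) - (-4)*(-1) + (-1)*(9) = -41
Dx = (-1)*[1*(-1) - 3*2] - (-4)*[(-8)*(-1) - 3*5] + (-1)*[(-8)*2 - 1*5]
  = (-1)*(-7) - (-4)*(-7) + (-1)*(-21) = 0
Dy = 4*[(-8)*(-1) - 3*5] - (-1)*[4*(-1) - 3*(-1)] + (-1)*[4*5 - (-8)*(-1)]
  = 4*(-7) - (-1)*(-1) + (-1)*(12) = -41
Dz = 4*[1*5 - (-8)*2] - (-4)*[4*5 - (-8)*(-1)] + (-1)*[4*2 - 1*(-1)]
  = 4*(21) - (-4)*(12) + (-1)*(9) = 123
x = Dx/D = 0/-41 = 0, y = Dy/D = -41/-41 = 1, z = Dz/D = 123/-41 = -3
Check eq1: (4)(0) + (-4)(1) + (-1)(-3) = -1 = -1 ✓
Check eq2: (4)(0) + (1)(1) + (3)(-3) = -8 = -8 ✓
Check eq3: (-1)(0) + (2)(1) + (-1)(-3) = 5 = 5 ✓

x = 0, y = 1, z = -3
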